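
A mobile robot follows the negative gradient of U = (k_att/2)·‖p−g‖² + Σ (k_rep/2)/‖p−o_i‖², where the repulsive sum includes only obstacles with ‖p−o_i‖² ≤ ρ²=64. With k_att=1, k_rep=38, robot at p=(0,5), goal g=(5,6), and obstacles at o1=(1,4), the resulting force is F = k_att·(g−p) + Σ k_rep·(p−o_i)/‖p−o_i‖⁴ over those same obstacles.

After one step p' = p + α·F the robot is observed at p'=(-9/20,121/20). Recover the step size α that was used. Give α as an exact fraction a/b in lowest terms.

F_att = 1·(g−p) = 1·(5,1) = (5.0000,1.0000)
o1: d²=2 ≤ ρ²=64; F_rep = 38·(-1,1)/2² = (-9.5000,9.5000)
F = F_att + ΣF_rep = (-4.5000,10.5000)
Δp = p'−p = (-0.4500,1.0500); α = Δx/Fx = (-9/20) / (-9/2) = 1/10
check: Δy/Fy = (21/20) / (21/2) = 1/10 ✓

α = 1/10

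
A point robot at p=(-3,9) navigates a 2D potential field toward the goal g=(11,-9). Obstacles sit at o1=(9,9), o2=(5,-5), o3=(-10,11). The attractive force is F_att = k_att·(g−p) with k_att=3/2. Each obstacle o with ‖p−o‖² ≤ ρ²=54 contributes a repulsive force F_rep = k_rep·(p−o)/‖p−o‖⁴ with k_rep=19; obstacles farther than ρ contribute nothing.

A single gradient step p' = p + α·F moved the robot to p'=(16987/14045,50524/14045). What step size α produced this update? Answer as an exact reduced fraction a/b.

F_att = 3/2·(g−p) = 3/2·(14,-18) = (21.0000,-27.0000)
o1: d²=144 > ρ²=54 → inactive
o2: d²=260 > ρ²=54 → inactive
o3: d²=53 ≤ ρ²=54; F_rep = 19·(7,-2)/53² = (0.0473,-0.0135)
F = F_att + ΣF_rep = (21.0473,-27.0135)
Δp = p'−p = (4.2095,-5.4027); α = Δx/Fx = (59122/14045) / (59122/2809) = 1/5
check: Δy/Fy = (-75881/14045) / (-75881/2809) = 1/5 ✓

α = 1/5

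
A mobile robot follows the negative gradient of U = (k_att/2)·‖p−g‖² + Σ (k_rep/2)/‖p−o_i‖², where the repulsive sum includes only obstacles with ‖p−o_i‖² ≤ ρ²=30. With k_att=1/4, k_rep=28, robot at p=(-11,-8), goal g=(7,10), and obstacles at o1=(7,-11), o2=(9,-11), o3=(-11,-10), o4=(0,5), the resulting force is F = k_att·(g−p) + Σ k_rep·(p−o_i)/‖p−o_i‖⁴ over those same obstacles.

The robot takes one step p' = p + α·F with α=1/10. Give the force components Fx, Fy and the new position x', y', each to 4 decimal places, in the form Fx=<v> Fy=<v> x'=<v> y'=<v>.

F_att = 1/4·(g−p) = 1/4·(18,18) = (4.5000,4.5000)
o1: d²=333 > ρ²=30 → inactive
o2: d²=409 > ρ²=30 → inactive
o3: d²=4 ≤ ρ²=30; F_rep = 28·(0,2)/4² = (0.0000,3.5000)
o4: d²=290 > ρ²=30 → inactive
F = F_att + ΣF_rep = (4.5000,8.0000)
p' = p + 1/10·F = (-10.5500,-7.2000)

Fx=4.5000 Fy=8.0000 x'=-10.5500 y'=-7.2000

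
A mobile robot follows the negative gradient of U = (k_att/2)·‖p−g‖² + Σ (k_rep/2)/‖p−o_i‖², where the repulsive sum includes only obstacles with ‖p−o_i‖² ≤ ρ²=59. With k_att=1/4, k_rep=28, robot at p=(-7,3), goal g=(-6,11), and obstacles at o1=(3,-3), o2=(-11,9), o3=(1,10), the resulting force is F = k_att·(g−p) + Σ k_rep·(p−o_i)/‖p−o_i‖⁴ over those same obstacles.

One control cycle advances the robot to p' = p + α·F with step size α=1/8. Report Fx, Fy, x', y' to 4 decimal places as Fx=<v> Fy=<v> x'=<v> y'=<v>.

Fx=0.2914 Fy=1.9379 x'=-6.9636 y'=3.2422

F_att = 1/4·(g−p) = 1/4·(1,8) = (0.2500,2.0000)
o1: d²=136 > ρ²=59 → inactive
o2: d²=52 ≤ ρ²=59; F_rep = 28·(4,-6)/52² = (0.0414,-0.0621)
o3: d²=113 > ρ²=59 → inactive
F = F_att + ΣF_rep = (0.2914,1.9379)
p' = p + 1/8·F = (-6.9636,3.2422)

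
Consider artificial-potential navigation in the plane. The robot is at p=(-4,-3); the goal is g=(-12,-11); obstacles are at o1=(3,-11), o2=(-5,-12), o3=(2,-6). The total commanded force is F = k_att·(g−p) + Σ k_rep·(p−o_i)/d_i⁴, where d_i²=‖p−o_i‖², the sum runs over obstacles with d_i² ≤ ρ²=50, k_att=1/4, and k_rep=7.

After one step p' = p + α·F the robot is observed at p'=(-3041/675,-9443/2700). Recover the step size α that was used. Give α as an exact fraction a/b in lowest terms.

α = 1/4

F_att = 1/4·(g−p) = 1/4·(-8,-8) = (-2.0000,-2.0000)
o1: d²=113 > ρ²=50 → inactive
o2: d²=82 > ρ²=50 → inactive
o3: d²=45 ≤ ρ²=50; F_rep = 7·(-6,3)/45² = (-0.0207,0.0104)
F = F_att + ΣF_rep = (-2.0207,-1.9896)
Δp = p'−p = (-0.5052,-0.4974); α = Δx/Fx = (-341/675) / (-1364/675) = 1/4
check: Δy/Fy = (-1343/2700) / (-1343/675) = 1/4 ✓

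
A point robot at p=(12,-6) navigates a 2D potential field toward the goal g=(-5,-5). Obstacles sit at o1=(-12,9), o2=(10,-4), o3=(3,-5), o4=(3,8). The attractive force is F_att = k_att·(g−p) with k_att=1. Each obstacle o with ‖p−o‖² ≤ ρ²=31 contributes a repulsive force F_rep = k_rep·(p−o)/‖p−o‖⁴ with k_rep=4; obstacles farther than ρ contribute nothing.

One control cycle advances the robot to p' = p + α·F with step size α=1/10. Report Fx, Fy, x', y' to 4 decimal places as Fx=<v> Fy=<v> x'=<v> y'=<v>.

F_att = 1·(g−p) = 1·(-17,1) = (-17.0000,1.0000)
o1: d²=801 > ρ²=31 → inactive
o2: d²=8 ≤ ρ²=31; F_rep = 4·(2,-2)/8² = (0.1250,-0.1250)
o3: d²=82 > ρ²=31 → inactive
o4: d²=277 > ρ²=31 → inactive
F = F_att + ΣF_rep = (-16.8750,0.8750)
p' = p + 1/10·F = (10.3125,-5.9125)

Fx=-16.8750 Fy=0.8750 x'=10.3125 y'=-5.9125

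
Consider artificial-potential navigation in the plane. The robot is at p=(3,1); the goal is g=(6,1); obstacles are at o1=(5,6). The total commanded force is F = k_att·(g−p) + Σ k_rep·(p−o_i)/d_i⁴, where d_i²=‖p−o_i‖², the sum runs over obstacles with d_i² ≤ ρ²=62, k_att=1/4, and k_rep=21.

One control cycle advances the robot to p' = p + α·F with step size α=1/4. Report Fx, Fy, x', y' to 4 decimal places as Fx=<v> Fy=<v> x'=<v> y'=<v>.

Fx=0.7001 Fy=-0.1249 x'=3.1750 y'=0.9688

F_att = 1/4·(g−p) = 1/4·(3,0) = (0.7500,0.0000)
o1: d²=29 ≤ ρ²=62; F_rep = 21·(-2,-5)/29² = (-0.0499,-0.1249)
F = F_att + ΣF_rep = (0.7001,-0.1249)
p' = p + 1/4·F = (3.1750,0.9688)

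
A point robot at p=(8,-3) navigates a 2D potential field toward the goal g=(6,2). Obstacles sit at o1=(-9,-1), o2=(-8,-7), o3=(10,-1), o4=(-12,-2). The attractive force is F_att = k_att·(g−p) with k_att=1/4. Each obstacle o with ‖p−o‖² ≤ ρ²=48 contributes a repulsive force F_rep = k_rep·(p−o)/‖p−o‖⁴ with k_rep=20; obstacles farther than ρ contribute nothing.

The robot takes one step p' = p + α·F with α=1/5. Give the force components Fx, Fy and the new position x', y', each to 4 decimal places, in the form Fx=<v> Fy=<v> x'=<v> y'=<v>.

Fx=-1.1250 Fy=0.6250 x'=7.7750 y'=-2.8750

F_att = 1/4·(g−p) = 1/4·(-2,5) = (-0.5000,1.2500)
o1: d²=293 > ρ²=48 → inactive
o2: d²=272 > ρ²=48 → inactive
o3: d²=8 ≤ ρ²=48; F_rep = 20·(-2,-2)/8² = (-0.6250,-0.6250)
o4: d²=401 > ρ²=48 → inactive
F = F_att + ΣF_rep = (-1.1250,0.6250)
p' = p + 1/5·F = (7.7750,-2.8750)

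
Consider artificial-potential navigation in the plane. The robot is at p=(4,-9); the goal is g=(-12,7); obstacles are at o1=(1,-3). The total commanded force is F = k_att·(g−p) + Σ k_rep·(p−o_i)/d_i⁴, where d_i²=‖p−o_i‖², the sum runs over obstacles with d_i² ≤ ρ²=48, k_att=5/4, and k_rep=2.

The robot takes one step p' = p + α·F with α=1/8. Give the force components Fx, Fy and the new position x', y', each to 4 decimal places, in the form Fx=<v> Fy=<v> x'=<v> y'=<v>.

F_att = 5/4·(g−p) = 5/4·(-16,16) = (-20.0000,20.0000)
o1: d²=45 ≤ ρ²=48; F_rep = 2·(3,-6)/45² = (0.0030,-0.0059)
F = F_att + ΣF_rep = (-19.9970,19.9941)
p' = p + 1/8·F = (1.5004,-6.5007)

Fx=-19.9970 Fy=19.9941 x'=1.5004 y'=-6.5007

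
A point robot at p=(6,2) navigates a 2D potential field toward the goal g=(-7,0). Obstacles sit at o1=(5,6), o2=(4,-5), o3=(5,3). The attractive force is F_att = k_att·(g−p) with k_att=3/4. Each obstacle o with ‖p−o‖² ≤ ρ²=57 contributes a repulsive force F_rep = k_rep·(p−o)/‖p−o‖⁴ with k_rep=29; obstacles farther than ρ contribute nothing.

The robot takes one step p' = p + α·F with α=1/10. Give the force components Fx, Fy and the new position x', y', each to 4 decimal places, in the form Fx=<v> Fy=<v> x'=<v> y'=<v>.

F_att = 3/4·(g−p) = 3/4·(-13,-2) = (-9.7500,-1.5000)
o1: d²=17 ≤ ρ²=57; F_rep = 29·(1,-4)/17² = (0.1003,-0.4014)
o2: d²=53 ≤ ρ²=57; F_rep = 29·(2,7)/53² = (0.0206,0.0723)
o3: d²=2 ≤ ρ²=57; F_rep = 29·(1,-1)/2² = (7.2500,-7.2500)
F = F_att + ΣF_rep = (-2.3790,-9.0791)
p' = p + 1/10·F = (5.7621,1.0921)

Fx=-2.3790 Fy=-9.0791 x'=5.7621 y'=1.0921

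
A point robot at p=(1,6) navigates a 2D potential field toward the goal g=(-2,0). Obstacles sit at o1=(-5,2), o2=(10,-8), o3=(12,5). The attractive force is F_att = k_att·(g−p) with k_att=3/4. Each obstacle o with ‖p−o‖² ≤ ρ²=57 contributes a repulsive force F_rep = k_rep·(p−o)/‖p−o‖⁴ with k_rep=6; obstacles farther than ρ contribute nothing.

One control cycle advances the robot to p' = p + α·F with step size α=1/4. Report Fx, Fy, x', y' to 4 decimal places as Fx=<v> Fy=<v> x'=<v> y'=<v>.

F_att = 3/4·(g−p) = 3/4·(-3,-6) = (-2.2500,-4.5000)
o1: d²=52 ≤ ρ²=57; F_rep = 6·(6,4)/52² = (0.0133,0.0089)
o2: d²=277 > ρ²=57 → inactive
o3: d²=122 > ρ²=57 → inactive
F = F_att + ΣF_rep = (-2.2367,-4.4911)
p' = p + 1/4·F = (0.4408,4.8772)

Fx=-2.2367 Fy=-4.4911 x'=0.4408 y'=4.8772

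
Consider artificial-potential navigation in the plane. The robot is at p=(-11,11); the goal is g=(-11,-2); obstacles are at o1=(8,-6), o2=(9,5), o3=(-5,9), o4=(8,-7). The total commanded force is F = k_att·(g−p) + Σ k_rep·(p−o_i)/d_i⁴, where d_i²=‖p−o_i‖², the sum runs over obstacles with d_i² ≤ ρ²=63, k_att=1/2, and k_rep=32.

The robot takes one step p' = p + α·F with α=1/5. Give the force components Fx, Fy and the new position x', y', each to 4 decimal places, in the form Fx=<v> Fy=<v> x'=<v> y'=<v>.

F_att = 1/2·(g−p) = 1/2·(0,-13) = (0.0000,-6.5000)
o1: d²=650 > ρ²=63 → inactive
o2: d²=436 > ρ²=63 → inactive
o3: d²=40 ≤ ρ²=63; F_rep = 32·(-6,2)/40² = (-0.1200,0.0400)
o4: d²=685 > ρ²=63 → inactive
F = F_att + ΣF_rep = (-0.1200,-6.4600)
p' = p + 1/5·F = (-11.0240,9.7080)

Fx=-0.1200 Fy=-6.4600 x'=-11.0240 y'=9.7080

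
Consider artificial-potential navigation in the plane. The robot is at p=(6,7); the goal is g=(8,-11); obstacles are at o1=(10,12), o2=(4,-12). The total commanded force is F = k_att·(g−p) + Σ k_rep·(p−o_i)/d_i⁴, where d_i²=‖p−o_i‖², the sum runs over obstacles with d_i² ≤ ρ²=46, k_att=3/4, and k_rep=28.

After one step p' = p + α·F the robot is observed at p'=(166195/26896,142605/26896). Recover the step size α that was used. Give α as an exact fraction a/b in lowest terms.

α = 1/8

F_att = 3/4·(g−p) = 3/4·(2,-18) = (1.5000,-13.5000)
o1: d²=41 ≤ ρ²=46; F_rep = 28·(-4,-5)/41² = (-0.0666,-0.0833)
o2: d²=365 > ρ²=46 → inactive
F = F_att + ΣF_rep = (1.4334,-13.5833)
Δp = p'−p = (0.1792,-1.6979); α = Δx/Fx = (4819/26896) / (4819/3362) = 1/8
check: Δy/Fy = (-45667/26896) / (-45667/3362) = 1/8 ✓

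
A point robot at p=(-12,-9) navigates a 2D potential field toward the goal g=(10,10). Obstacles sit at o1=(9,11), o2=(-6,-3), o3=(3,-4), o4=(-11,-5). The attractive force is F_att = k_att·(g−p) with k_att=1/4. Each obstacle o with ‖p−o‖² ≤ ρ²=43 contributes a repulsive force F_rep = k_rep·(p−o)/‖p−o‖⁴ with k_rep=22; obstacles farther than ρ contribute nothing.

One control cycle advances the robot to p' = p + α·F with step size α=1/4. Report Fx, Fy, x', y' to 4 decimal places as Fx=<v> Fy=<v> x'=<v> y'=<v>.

Fx=5.4239 Fy=4.4455 x'=-10.6440 y'=-7.8886

F_att = 1/4·(g−p) = 1/4·(22,19) = (5.5000,4.7500)
o1: d²=841 > ρ²=43 → inactive
o2: d²=72 > ρ²=43 → inactive
o3: d²=250 > ρ²=43 → inactive
o4: d²=17 ≤ ρ²=43; F_rep = 22·(-1,-4)/17² = (-0.0761,-0.3045)
F = F_att + ΣF_rep = (5.4239,4.4455)
p' = p + 1/4·F = (-10.6440,-7.8886)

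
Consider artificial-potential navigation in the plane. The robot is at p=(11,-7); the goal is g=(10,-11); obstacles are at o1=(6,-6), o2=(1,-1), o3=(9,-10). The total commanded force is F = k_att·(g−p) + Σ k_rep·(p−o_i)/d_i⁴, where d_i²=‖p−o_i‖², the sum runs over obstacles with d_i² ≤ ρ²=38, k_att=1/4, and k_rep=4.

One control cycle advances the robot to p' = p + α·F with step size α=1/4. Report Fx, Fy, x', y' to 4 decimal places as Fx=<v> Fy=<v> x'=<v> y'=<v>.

F_att = 1/4·(g−p) = 1/4·(-1,-4) = (-0.2500,-1.0000)
o1: d²=26 ≤ ρ²=38; F_rep = 4·(5,-1)/26² = (0.0296,-0.0059)
o2: d²=136 > ρ²=38 → inactive
o3: d²=13 ≤ ρ²=38; F_rep = 4·(2,3)/13² = (0.0473,0.0710)
F = F_att + ΣF_rep = (-0.1731,-0.9349)
p' = p + 1/4·F = (10.9567,-7.2337)

Fx=-0.1731 Fy=-0.9349 x'=10.9567 y'=-7.2337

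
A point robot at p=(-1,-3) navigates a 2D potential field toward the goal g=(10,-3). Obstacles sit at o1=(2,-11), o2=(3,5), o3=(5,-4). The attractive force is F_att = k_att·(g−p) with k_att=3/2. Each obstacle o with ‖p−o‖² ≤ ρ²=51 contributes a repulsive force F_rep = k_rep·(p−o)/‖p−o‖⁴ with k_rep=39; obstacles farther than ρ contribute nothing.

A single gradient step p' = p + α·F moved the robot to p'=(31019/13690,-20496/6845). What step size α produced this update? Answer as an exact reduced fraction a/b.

F_att = 3/2·(g−p) = 3/2·(11,0) = (16.5000,0.0000)
o1: d²=73 > ρ²=51 → inactive
o2: d²=80 > ρ²=51 → inactive
o3: d²=37 ≤ ρ²=51; F_rep = 39·(-6,1)/37² = (-0.1709,0.0285)
F = F_att + ΣF_rep = (16.3291,0.0285)
Δp = p'−p = (3.2658,0.0057); α = Δx/Fx = (44709/13690) / (44709/2738) = 1/5
check: Δy/Fy = (39/6845) / (39/1369) = 1/5 ✓

α = 1/5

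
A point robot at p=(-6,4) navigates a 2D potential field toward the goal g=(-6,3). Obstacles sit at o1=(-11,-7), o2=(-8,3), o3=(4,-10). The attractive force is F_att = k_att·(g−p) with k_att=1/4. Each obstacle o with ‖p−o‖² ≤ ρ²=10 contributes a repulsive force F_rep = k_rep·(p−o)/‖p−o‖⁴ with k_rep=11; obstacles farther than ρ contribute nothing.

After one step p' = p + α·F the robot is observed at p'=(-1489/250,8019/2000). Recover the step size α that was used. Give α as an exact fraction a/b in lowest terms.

α = 1/20

F_att = 1/4·(g−p) = 1/4·(0,-1) = (0.0000,-0.2500)
o1: d²=146 > ρ²=10 → inactive
o2: d²=5 ≤ ρ²=10; F_rep = 11·(2,1)/5² = (0.8800,0.4400)
o3: d²=296 > ρ²=10 → inactive
F = F_att + ΣF_rep = (0.8800,0.1900)
Δp = p'−p = (0.0440,0.0095); α = Δx/Fx = (11/250) / (22/25) = 1/20
check: Δy/Fy = (19/2000) / (19/100) = 1/20 ✓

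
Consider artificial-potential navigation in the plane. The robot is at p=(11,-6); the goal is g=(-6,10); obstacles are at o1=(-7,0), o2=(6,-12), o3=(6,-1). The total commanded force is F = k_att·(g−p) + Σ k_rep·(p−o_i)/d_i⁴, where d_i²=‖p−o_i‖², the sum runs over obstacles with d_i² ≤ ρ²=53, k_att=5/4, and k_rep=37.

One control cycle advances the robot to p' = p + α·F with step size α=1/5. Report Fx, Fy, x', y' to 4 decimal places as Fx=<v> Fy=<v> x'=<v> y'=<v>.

F_att = 5/4·(g−p) = 5/4·(-17,16) = (-21.2500,20.0000)
o1: d²=360 > ρ²=53 → inactive
o2: d²=61 > ρ²=53 → inactive
o3: d²=50 ≤ ρ²=53; F_rep = 37·(5,-5)/50² = (0.0740,-0.0740)
F = F_att + ΣF_rep = (-21.1760,19.9260)
p' = p + 1/5·F = (6.7648,-2.0148)

Fx=-21.1760 Fy=19.9260 x'=6.7648 y'=-2.0148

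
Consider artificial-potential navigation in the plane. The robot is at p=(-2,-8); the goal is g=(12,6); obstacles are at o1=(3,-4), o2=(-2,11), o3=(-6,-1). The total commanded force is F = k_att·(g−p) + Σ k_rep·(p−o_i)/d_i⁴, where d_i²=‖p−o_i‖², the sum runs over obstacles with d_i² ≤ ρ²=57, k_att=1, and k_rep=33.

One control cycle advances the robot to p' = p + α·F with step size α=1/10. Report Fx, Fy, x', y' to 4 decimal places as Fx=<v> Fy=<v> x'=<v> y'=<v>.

F_att = 1·(g−p) = 1·(14,14) = (14.0000,14.0000)
o1: d²=41 ≤ ρ²=57; F_rep = 33·(-5,-4)/41² = (-0.0982,-0.0785)
o2: d²=361 > ρ²=57 → inactive
o3: d²=65 > ρ²=57 → inactive
F = F_att + ΣF_rep = (13.9018,13.9215)
p' = p + 1/10·F = (-0.6098,-6.6079)

Fx=13.9018 Fy=13.9215 x'=-0.6098 y'=-6.6079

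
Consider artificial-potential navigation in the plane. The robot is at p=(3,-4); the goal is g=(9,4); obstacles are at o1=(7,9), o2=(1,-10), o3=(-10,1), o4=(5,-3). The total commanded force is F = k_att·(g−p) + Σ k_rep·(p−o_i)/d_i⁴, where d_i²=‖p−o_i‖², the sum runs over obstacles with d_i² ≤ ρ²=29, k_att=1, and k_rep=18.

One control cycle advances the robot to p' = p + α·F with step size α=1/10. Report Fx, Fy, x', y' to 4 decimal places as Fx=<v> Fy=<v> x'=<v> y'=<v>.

Fx=4.5600 Fy=7.2800 x'=3.4560 y'=-3.2720

F_att = 1·(g−p) = 1·(6,8) = (6.0000,8.0000)
o1: d²=185 > ρ²=29 → inactive
o2: d²=40 > ρ²=29 → inactive
o3: d²=194 > ρ²=29 → inactive
o4: d²=5 ≤ ρ²=29; F_rep = 18·(-2,-1)/5² = (-1.4400,-0.7200)
F = F_att + ΣF_rep = (4.5600,7.2800)
p' = p + 1/10·F = (3.4560,-3.2720)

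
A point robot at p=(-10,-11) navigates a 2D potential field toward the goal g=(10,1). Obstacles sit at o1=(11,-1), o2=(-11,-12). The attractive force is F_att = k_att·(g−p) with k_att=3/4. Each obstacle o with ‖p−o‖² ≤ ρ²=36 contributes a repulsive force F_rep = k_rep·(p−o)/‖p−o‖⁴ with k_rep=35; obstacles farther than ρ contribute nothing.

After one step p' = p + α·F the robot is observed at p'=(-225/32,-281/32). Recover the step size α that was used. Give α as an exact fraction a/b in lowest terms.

F_att = 3/4·(g−p) = 3/4·(20,12) = (15.0000,9.0000)
o1: d²=541 > ρ²=36 → inactive
o2: d²=2 ≤ ρ²=36; F_rep = 35·(1,1)/2² = (8.7500,8.7500)
F = F_att + ΣF_rep = (23.7500,17.7500)
Δp = p'−p = (2.9688,2.2188); α = Δx/Fx = (95/32) / (95/4) = 1/8
check: Δy/Fy = (71/32) / (71/4) = 1/8 ✓

α = 1/8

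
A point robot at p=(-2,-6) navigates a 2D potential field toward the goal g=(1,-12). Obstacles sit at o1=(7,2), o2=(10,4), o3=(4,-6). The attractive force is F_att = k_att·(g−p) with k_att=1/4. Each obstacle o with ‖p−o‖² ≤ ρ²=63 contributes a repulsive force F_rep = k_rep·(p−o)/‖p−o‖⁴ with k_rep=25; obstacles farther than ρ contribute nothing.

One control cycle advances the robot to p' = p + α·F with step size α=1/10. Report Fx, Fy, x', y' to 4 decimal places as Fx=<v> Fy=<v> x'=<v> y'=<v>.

F_att = 1/4·(g−p) = 1/4·(3,-6) = (0.7500,-1.5000)
o1: d²=145 > ρ²=63 → inactive
o2: d²=244 > ρ²=63 → inactive
o3: d²=36 ≤ ρ²=63; F_rep = 25·(-6,0)/36² = (-0.1157,0.0000)
F = F_att + ΣF_rep = (0.6343,-1.5000)
p' = p + 1/10·F = (-1.9366,-6.1500)

Fx=0.6343 Fy=-1.5000 x'=-1.9366 y'=-6.1500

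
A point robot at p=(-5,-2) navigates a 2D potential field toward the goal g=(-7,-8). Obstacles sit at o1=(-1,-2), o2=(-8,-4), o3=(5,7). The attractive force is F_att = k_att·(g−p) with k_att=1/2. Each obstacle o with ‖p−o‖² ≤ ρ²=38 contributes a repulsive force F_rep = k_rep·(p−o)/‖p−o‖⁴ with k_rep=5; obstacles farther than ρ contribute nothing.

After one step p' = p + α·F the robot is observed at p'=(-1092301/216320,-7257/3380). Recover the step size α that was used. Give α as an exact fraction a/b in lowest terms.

F_att = 1/2·(g−p) = 1/2·(-2,-6) = (-1.0000,-3.0000)
o1: d²=16 ≤ ρ²=38; F_rep = 5·(-4,0)/16² = (-0.0781,0.0000)
o2: d²=13 ≤ ρ²=38; F_rep = 5·(3,2)/13² = (0.0888,0.0592)
o3: d²=181 > ρ²=38 → inactive
F = F_att + ΣF_rep = (-0.9894,-2.9408)
Δp = p'−p = (-0.0495,-0.1470); α = Δx/Fx = (-10701/216320) / (-10701/10816) = 1/20
check: Δy/Fy = (-497/3380) / (-497/169) = 1/20 ✓

α = 1/20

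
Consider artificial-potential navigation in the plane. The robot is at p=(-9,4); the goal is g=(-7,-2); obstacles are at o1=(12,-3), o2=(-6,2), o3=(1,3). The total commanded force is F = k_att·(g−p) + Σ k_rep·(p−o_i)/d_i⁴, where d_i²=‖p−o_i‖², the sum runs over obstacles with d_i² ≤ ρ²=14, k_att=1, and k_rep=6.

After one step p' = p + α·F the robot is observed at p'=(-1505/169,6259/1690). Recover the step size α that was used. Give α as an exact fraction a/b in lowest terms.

F_att = 1·(g−p) = 1·(2,-6) = (2.0000,-6.0000)
o1: d²=490 > ρ²=14 → inactive
o2: d²=13 ≤ ρ²=14; F_rep = 6·(-3,2)/13² = (-0.1065,0.0710)
o3: d²=101 > ρ²=14 → inactive
F = F_att + ΣF_rep = (1.8935,-5.9290)
Δp = p'−p = (0.0947,-0.2964); α = Δx/Fx = (16/169) / (320/169) = 1/20
check: Δy/Fy = (-501/1690) / (-1002/169) = 1/20 ✓

α = 1/20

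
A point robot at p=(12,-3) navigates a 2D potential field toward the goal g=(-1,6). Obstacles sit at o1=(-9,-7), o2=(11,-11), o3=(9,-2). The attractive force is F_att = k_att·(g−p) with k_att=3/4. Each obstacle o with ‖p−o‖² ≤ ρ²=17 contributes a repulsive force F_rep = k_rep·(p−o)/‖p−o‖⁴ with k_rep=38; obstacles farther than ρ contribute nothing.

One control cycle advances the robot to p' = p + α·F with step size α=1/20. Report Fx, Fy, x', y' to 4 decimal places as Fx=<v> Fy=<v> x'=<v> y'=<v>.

Fx=-8.6100 Fy=6.3700 x'=11.5695 y'=-2.6815

F_att = 3/4·(g−p) = 3/4·(-13,9) = (-9.7500,6.7500)
o1: d²=457 > ρ²=17 → inactive
o2: d²=65 > ρ²=17 → inactive
o3: d²=10 ≤ ρ²=17; F_rep = 38·(3,-1)/10² = (1.1400,-0.3800)
F = F_att + ΣF_rep = (-8.6100,6.3700)
p' = p + 1/20·F = (11.5695,-2.6815)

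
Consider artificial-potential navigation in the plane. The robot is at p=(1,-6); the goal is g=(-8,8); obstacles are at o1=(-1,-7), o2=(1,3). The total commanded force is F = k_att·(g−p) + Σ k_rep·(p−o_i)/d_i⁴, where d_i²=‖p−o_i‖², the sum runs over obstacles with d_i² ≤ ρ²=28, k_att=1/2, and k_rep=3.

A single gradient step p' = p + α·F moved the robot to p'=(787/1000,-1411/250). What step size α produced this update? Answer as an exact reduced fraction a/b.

F_att = 1/2·(g−p) = 1/2·(-9,14) = (-4.5000,7.0000)
o1: d²=5 ≤ ρ²=28; F_rep = 3·(2,1)/5² = (0.2400,0.1200)
o2: d²=81 > ρ²=28 → inactive
F = F_att + ΣF_rep = (-4.2600,7.1200)
Δp = p'−p = (-0.2130,0.3560); α = Δx/Fx = (-213/1000) / (-213/50) = 1/20
check: Δy/Fy = (89/250) / (178/25) = 1/20 ✓

α = 1/20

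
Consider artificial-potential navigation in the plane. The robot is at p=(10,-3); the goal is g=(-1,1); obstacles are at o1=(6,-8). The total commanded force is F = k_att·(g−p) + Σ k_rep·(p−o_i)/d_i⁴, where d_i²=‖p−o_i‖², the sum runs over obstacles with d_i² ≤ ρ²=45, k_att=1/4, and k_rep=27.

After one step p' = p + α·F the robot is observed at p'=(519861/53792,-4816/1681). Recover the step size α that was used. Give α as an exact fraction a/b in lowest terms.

F_att = 1/4·(g−p) = 1/4·(-11,4) = (-2.7500,1.0000)
o1: d²=41 ≤ ρ²=45; F_rep = 27·(4,5)/41² = (0.0642,0.0803)
F = F_att + ΣF_rep = (-2.6858,1.0803)
Δp = p'−p = (-0.3357,0.1350); α = Δx/Fx = (-18059/53792) / (-18059/6724) = 1/8
check: Δy/Fy = (227/1681) / (1816/1681) = 1/8 ✓

α = 1/8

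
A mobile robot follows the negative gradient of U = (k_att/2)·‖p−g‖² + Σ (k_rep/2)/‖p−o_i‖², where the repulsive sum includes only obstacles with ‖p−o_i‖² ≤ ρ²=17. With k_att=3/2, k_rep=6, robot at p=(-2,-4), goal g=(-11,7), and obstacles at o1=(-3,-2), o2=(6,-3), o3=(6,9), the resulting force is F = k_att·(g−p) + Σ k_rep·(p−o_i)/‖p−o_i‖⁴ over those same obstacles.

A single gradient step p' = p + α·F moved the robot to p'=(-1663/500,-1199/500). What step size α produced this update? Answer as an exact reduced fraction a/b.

F_att = 3/2·(g−p) = 3/2·(-9,11) = (-13.5000,16.5000)
o1: d²=5 ≤ ρ²=17; F_rep = 6·(1,-2)/5² = (0.2400,-0.4800)
o2: d²=65 > ρ²=17 → inactive
o3: d²=233 > ρ²=17 → inactive
F = F_att + ΣF_rep = (-13.2600,16.0200)
Δp = p'−p = (-1.3260,1.6020); α = Δx/Fx = (-663/500) / (-663/50) = 1/10
check: Δy/Fy = (801/500) / (801/50) = 1/10 ✓

α = 1/10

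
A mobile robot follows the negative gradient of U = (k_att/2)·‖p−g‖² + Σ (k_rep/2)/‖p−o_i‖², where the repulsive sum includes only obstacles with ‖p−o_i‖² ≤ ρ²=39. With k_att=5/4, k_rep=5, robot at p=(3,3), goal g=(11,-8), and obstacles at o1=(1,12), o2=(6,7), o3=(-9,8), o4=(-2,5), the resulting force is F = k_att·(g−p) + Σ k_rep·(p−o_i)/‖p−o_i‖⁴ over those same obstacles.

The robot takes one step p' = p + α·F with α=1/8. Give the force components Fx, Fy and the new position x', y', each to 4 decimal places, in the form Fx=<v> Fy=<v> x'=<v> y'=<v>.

Fx=10.0057 Fy=-13.7939 x'=4.2507 y'=1.2758

F_att = 5/4·(g−p) = 5/4·(8,-11) = (10.0000,-13.7500)
o1: d²=85 > ρ²=39 → inactive
o2: d²=25 ≤ ρ²=39; F_rep = 5·(-3,-4)/25² = (-0.0240,-0.0320)
o3: d²=169 > ρ²=39 → inactive
o4: d²=29 ≤ ρ²=39; F_rep = 5·(5,-2)/29² = (0.0297,-0.0119)
F = F_att + ΣF_rep = (10.0057,-13.7939)
p' = p + 1/8·F = (4.2507,1.2758)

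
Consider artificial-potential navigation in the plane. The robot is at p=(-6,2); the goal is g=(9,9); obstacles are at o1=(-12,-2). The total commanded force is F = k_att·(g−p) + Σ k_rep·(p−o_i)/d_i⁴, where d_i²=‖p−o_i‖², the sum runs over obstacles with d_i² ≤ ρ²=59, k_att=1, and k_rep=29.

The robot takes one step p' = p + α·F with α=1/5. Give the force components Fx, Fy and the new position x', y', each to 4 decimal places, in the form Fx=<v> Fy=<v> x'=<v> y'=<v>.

F_att = 1·(g−p) = 1·(15,7) = (15.0000,7.0000)
o1: d²=52 ≤ ρ²=59; F_rep = 29·(6,4)/52² = (0.0643,0.0429)
F = F_att + ΣF_rep = (15.0643,7.0429)
p' = p + 1/5·F = (-2.9871,3.4086)

Fx=15.0643 Fy=7.0429 x'=-2.9871 y'=3.4086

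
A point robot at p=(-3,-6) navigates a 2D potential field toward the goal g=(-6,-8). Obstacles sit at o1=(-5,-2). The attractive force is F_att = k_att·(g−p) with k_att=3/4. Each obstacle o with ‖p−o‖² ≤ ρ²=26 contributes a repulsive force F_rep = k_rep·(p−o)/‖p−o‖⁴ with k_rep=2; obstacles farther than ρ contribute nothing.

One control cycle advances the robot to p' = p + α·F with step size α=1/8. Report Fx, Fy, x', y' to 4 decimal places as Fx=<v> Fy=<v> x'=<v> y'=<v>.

F_att = 3/4·(g−p) = 3/4·(-3,-2) = (-2.2500,-1.5000)
o1: d²=20 ≤ ρ²=26; F_rep = 2·(2,-4)/20² = (0.0100,-0.0200)
F = F_att + ΣF_rep = (-2.2400,-1.5200)
p' = p + 1/8·F = (-3.2800,-6.1900)

Fx=-2.2400 Fy=-1.5200 x'=-3.2800 y'=-6.1900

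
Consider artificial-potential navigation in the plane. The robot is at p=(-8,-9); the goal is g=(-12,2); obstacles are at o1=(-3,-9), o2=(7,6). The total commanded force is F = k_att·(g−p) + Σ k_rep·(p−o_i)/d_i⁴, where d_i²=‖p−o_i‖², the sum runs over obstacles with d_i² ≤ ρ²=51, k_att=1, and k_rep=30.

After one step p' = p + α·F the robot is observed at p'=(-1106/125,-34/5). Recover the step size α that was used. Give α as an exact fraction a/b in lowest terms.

α = 1/5

F_att = 1·(g−p) = 1·(-4,11) = (-4.0000,11.0000)
o1: d²=25 ≤ ρ²=51; F_rep = 30·(-5,0)/25² = (-0.2400,0.0000)
o2: d²=450 > ρ²=51 → inactive
F = F_att + ΣF_rep = (-4.2400,11.0000)
Δp = p'−p = (-0.8480,2.2000); α = Δx/Fx = (-106/125) / (-106/25) = 1/5
check: Δy/Fy = (11/5) / (11) = 1/5 ✓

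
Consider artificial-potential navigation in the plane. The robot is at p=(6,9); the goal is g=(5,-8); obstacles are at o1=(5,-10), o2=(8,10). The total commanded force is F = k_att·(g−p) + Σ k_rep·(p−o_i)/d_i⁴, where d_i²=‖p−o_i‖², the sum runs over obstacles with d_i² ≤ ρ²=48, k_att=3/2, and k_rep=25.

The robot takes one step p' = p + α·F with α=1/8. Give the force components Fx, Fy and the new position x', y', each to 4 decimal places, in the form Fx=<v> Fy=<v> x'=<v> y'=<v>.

F_att = 3/2·(g−p) = 3/2·(-1,-17) = (-1.5000,-25.5000)
o1: d²=362 > ρ²=48 → inactive
o2: d²=5 ≤ ρ²=48; F_rep = 25·(-2,-1)/5² = (-2.0000,-1.0000)
F = F_att + ΣF_rep = (-3.5000,-26.5000)
p' = p + 1/8·F = (5.5625,5.6875)

Fx=-3.5000 Fy=-26.5000 x'=5.5625 y'=5.6875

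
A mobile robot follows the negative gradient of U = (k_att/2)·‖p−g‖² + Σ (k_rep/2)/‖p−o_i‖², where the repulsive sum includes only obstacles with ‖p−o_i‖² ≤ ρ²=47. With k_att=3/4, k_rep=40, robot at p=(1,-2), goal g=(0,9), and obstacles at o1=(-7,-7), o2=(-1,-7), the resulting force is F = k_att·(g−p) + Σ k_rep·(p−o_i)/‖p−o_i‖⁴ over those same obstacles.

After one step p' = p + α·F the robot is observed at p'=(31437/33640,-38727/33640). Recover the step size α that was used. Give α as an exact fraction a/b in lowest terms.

α = 1/10

F_att = 3/4·(g−p) = 3/4·(-1,11) = (-0.7500,8.2500)
o1: d²=89 > ρ²=47 → inactive
o2: d²=29 ≤ ρ²=47; F_rep = 40·(2,5)/29² = (0.0951,0.2378)
F = F_att + ΣF_rep = (-0.6549,8.4878)
Δp = p'−p = (-0.0655,0.8488); α = Δx/Fx = (-2203/33640) / (-2203/3364) = 1/10
check: Δy/Fy = (28553/33640) / (28553/3364) = 1/10 ✓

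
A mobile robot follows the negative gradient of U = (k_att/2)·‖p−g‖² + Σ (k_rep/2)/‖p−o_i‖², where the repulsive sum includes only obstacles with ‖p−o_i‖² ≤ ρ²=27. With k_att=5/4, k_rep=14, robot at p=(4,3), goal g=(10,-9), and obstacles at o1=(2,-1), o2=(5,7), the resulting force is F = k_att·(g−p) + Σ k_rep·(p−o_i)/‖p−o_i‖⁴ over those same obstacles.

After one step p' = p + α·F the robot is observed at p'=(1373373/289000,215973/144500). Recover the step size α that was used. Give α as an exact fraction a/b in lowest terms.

F_att = 5/4·(g−p) = 5/4·(6,-12) = (7.5000,-15.0000)
o1: d²=20 ≤ ρ²=27; F_rep = 14·(2,4)/20² = (0.0700,0.1400)
o2: d²=17 ≤ ρ²=27; F_rep = 14·(-1,-4)/17² = (-0.0484,-0.1938)
F = F_att + ΣF_rep = (7.5216,-15.0538)
Δp = p'−p = (0.7522,-1.5054); α = Δx/Fx = (217373/289000) / (217373/28900) = 1/10
check: Δy/Fy = (-217527/144500) / (-217527/14450) = 1/10 ✓

α = 1/10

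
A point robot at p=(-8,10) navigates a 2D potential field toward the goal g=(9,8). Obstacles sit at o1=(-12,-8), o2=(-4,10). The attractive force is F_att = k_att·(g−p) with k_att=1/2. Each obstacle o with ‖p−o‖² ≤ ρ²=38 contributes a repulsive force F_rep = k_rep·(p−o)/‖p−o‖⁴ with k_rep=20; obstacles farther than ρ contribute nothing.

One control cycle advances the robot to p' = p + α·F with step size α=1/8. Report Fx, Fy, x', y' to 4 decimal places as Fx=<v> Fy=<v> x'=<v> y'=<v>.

F_att = 1/2·(g−p) = 1/2·(17,-2) = (8.5000,-1.0000)
o1: d²=340 > ρ²=38 → inactive
o2: d²=16 ≤ ρ²=38; F_rep = 20·(-4,0)/16² = (-0.3125,0.0000)
F = F_att + ΣF_rep = (8.1875,-1.0000)
p' = p + 1/8·F = (-6.9766,9.8750)

Fx=8.1875 Fy=-1.0000 x'=-6.9766 y'=9.8750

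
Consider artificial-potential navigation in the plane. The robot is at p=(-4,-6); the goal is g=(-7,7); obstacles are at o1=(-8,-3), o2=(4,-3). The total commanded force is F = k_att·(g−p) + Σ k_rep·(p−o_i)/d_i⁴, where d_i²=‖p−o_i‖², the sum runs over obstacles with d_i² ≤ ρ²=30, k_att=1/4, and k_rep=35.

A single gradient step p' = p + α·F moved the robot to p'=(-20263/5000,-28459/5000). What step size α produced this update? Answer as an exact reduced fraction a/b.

F_att = 1/4·(g−p) = 1/4·(-3,13) = (-0.7500,3.2500)
o1: d²=25 ≤ ρ²=30; F_rep = 35·(4,-3)/25² = (0.2240,-0.1680)
o2: d²=73 > ρ²=30 → inactive
F = F_att + ΣF_rep = (-0.5260,3.0820)
Δp = p'−p = (-0.0526,0.3082); α = Δx/Fx = (-263/5000) / (-263/500) = 1/10
check: Δy/Fy = (1541/5000) / (1541/500) = 1/10 ✓

α = 1/10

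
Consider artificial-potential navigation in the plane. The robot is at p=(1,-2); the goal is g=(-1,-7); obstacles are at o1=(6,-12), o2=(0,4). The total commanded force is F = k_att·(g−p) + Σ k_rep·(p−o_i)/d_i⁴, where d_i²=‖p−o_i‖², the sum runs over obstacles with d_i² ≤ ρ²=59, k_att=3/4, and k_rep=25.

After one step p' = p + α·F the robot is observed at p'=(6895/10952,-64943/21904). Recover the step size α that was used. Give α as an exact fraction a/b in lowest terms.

α = 1/4

F_att = 3/4·(g−p) = 3/4·(-2,-5) = (-1.5000,-3.7500)
o1: d²=125 > ρ²=59 → inactive
o2: d²=37 ≤ ρ²=59; F_rep = 25·(1,-6)/37² = (0.0183,-0.1096)
F = F_att + ΣF_rep = (-1.4817,-3.8596)
Δp = p'−p = (-0.3704,-0.9649); α = Δx/Fx = (-4057/10952) / (-4057/2738) = 1/4
check: Δy/Fy = (-21135/21904) / (-21135/5476) = 1/4 ✓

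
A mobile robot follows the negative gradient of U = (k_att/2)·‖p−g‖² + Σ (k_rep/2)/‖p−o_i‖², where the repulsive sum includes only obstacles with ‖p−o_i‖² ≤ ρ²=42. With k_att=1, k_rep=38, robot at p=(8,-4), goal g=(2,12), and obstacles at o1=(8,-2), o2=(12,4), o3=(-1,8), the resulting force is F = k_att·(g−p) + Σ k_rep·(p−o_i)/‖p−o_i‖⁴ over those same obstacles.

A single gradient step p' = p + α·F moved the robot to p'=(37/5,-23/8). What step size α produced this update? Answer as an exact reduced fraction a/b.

F_att = 1·(g−p) = 1·(-6,16) = (-6.0000,16.0000)
o1: d²=4 ≤ ρ²=42; F_rep = 38·(0,-2)/4² = (0.0000,-4.7500)
o2: d²=80 > ρ²=42 → inactive
o3: d²=225 > ρ²=42 → inactive
F = F_att + ΣF_rep = (-6.0000,11.2500)
Δp = p'−p = (-0.6000,1.1250); α = Δx/Fx = (-3/5) / (-6) = 1/10
check: Δy/Fy = (9/8) / (45/4) = 1/10 ✓

α = 1/10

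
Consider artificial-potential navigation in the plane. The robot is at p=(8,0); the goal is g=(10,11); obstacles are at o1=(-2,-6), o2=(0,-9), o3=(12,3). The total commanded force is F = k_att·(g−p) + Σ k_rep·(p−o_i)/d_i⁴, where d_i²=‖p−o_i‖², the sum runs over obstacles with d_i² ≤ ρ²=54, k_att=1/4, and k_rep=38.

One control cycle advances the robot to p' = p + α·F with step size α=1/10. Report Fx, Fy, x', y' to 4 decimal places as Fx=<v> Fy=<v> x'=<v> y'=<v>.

F_att = 1/4·(g−p) = 1/4·(2,11) = (0.5000,2.7500)
o1: d²=136 > ρ²=54 → inactive
o2: d²=145 > ρ²=54 → inactive
o3: d²=25 ≤ ρ²=54; F_rep = 38·(-4,-3)/25² = (-0.2432,-0.1824)
F = F_att + ΣF_rep = (0.2568,2.5676)
p' = p + 1/10·F = (8.0257,0.2568)

Fx=0.2568 Fy=2.5676 x'=8.0257 y'=0.2568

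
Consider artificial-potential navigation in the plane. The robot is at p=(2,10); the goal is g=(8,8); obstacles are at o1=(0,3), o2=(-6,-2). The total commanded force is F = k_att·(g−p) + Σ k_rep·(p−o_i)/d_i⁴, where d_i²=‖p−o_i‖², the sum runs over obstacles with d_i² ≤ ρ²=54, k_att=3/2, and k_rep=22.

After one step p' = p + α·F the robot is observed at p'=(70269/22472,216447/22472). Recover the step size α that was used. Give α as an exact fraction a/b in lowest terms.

F_att = 3/2·(g−p) = 3/2·(6,-2) = (9.0000,-3.0000)
o1: d²=53 ≤ ρ²=54; F_rep = 22·(2,7)/53² = (0.0157,0.0548)
o2: d²=208 > ρ²=54 → inactive
F = F_att + ΣF_rep = (9.0157,-2.9452)
Δp = p'−p = (1.1270,-0.3681); α = Δx/Fx = (25325/22472) / (25325/2809) = 1/8
check: Δy/Fy = (-8273/22472) / (-8273/2809) = 1/8 ✓

α = 1/8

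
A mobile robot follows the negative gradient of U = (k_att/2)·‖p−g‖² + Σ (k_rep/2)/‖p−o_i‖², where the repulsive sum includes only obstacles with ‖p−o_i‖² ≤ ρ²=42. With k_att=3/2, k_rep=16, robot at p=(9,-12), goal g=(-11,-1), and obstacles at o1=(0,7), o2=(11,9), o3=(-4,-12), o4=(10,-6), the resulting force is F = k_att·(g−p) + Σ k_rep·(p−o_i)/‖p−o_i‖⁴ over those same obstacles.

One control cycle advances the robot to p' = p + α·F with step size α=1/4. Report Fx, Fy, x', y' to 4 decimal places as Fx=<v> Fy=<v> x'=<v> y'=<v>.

Fx=-30.0117 Fy=16.4299 x'=1.4971 y'=-7.8925

F_att = 3/2·(g−p) = 3/2·(-20,11) = (-30.0000,16.5000)
o1: d²=442 > ρ²=42 → inactive
o2: d²=445 > ρ²=42 → inactive
o3: d²=169 > ρ²=42 → inactive
o4: d²=37 ≤ ρ²=42; F_rep = 16·(-1,-6)/37² = (-0.0117,-0.0701)
F = F_att + ΣF_rep = (-30.0117,16.4299)
p' = p + 1/4·F = (1.4971,-7.8925)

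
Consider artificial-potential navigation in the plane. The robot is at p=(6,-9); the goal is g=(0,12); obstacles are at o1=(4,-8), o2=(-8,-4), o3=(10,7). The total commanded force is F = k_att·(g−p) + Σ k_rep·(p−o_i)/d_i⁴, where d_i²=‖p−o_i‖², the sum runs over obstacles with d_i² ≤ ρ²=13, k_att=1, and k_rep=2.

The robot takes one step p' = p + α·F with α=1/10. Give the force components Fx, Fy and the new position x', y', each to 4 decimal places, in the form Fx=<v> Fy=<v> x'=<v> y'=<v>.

Fx=-5.8400 Fy=20.9200 x'=5.4160 y'=-6.9080

F_att = 1·(g−p) = 1·(-6,21) = (-6.0000,21.0000)
o1: d²=5 ≤ ρ²=13; F_rep = 2·(2,-1)/5² = (0.1600,-0.0800)
o2: d²=221 > ρ²=13 → inactive
o3: d²=272 > ρ²=13 → inactive
F = F_att + ΣF_rep = (-5.8400,20.9200)
p' = p + 1/10·F = (5.4160,-6.9080)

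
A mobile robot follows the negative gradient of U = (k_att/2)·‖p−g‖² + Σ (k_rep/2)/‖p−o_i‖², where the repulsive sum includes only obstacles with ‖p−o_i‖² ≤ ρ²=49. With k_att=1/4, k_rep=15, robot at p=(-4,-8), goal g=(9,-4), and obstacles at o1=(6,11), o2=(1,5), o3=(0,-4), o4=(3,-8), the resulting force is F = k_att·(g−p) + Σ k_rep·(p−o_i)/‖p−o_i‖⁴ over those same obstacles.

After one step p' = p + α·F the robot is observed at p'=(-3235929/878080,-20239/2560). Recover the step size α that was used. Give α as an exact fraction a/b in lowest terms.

F_att = 1/4·(g−p) = 1/4·(13,4) = (3.2500,1.0000)
o1: d²=461 > ρ²=49 → inactive
o2: d²=194 > ρ²=49 → inactive
o3: d²=32 ≤ ρ²=49; F_rep = 15·(-4,-4)/32² = (-0.0586,-0.0586)
o4: d²=49 ≤ ρ²=49; F_rep = 15·(-7,0)/49² = (-0.0437,0.0000)
F = F_att + ΣF_rep = (3.1477,0.9414)
Δp = p'−p = (0.3148,0.0941); α = Δx/Fx = (276391/878080) / (276391/87808) = 1/10
check: Δy/Fy = (241/2560) / (241/256) = 1/10 ✓

α = 1/10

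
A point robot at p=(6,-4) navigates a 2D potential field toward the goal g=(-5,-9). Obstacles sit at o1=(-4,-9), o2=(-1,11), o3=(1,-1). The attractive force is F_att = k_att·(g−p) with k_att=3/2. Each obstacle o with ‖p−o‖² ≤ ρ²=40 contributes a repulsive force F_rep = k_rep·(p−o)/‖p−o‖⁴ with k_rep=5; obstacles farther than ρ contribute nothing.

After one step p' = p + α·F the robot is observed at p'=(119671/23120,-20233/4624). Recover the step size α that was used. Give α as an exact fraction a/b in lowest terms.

α = 1/20

F_att = 3/2·(g−p) = 3/2·(-11,-5) = (-16.5000,-7.5000)
o1: d²=125 > ρ²=40 → inactive
o2: d²=274 > ρ²=40 → inactive
o3: d²=34 ≤ ρ²=40; F_rep = 5·(5,-3)/34² = (0.0216,-0.0130)
F = F_att + ΣF_rep = (-16.4784,-7.5130)
Δp = p'−p = (-0.8239,-0.3756); α = Δx/Fx = (-19049/23120) / (-19049/1156) = 1/20
check: Δy/Fy = (-1737/4624) / (-8685/1156) = 1/20 ✓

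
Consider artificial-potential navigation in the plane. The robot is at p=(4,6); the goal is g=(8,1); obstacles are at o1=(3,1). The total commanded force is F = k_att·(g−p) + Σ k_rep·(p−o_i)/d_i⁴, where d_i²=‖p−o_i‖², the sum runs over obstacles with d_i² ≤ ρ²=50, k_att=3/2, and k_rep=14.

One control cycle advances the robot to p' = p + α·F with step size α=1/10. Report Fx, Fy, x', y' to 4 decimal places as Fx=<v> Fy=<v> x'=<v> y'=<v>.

F_att = 3/2·(g−p) = 3/2·(4,-5) = (6.0000,-7.5000)
o1: d²=26 ≤ ρ²=50; F_rep = 14·(1,5)/26² = (0.0207,0.1036)
F = F_att + ΣF_rep = (6.0207,-7.3964)
p' = p + 1/10·F = (4.6021,5.2604)

Fx=6.0207 Fy=-7.3964 x'=4.6021 y'=5.2604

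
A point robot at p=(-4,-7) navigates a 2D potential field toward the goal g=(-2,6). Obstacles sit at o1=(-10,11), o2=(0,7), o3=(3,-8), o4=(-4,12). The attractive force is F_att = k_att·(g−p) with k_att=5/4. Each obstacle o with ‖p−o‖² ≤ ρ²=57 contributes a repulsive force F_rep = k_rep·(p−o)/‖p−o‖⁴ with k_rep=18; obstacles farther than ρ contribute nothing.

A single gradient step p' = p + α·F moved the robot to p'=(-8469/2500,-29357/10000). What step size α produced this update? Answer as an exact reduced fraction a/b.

α = 1/4

F_att = 5/4·(g−p) = 5/4·(2,13) = (2.5000,16.2500)
o1: d²=360 > ρ²=57 → inactive
o2: d²=212 > ρ²=57 → inactive
o3: d²=50 ≤ ρ²=57; F_rep = 18·(-7,1)/50² = (-0.0504,0.0072)
o4: d²=361 > ρ²=57 → inactive
F = F_att + ΣF_rep = (2.4496,16.2572)
Δp = p'−p = (0.6124,4.0643); α = Δx/Fx = (1531/2500) / (1531/625) = 1/4
check: Δy/Fy = (40643/10000) / (40643/2500) = 1/4 ✓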